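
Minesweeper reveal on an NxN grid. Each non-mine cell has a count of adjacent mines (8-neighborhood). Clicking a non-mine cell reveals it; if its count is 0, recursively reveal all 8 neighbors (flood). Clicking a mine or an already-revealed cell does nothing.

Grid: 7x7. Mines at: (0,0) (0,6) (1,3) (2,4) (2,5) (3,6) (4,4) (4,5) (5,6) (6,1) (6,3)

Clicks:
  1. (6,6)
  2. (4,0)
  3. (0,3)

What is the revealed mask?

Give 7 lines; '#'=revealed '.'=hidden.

Click 1 (6,6) count=1: revealed 1 new [(6,6)] -> total=1
Click 2 (4,0) count=0: revealed 19 new [(1,0) (1,1) (1,2) (2,0) (2,1) (2,2) (2,3) (3,0) (3,1) (3,2) (3,3) (4,0) (4,1) (4,2) (4,3) (5,0) (5,1) (5,2) (5,3)] -> total=20
Click 3 (0,3) count=1: revealed 1 new [(0,3)] -> total=21

Answer: ...#...
###....
####...
####...
####...
####...
......#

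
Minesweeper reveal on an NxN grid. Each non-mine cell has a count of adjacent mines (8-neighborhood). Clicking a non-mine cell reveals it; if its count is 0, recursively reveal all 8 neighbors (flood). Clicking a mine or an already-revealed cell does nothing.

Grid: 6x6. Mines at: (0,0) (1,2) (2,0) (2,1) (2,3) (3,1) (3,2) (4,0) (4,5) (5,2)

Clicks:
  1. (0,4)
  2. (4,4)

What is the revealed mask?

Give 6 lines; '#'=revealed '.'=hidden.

Answer: ...###
...###
....##
....##
....#.
......

Derivation:
Click 1 (0,4) count=0: revealed 10 new [(0,3) (0,4) (0,5) (1,3) (1,4) (1,5) (2,4) (2,5) (3,4) (3,5)] -> total=10
Click 2 (4,4) count=1: revealed 1 new [(4,4)] -> total=11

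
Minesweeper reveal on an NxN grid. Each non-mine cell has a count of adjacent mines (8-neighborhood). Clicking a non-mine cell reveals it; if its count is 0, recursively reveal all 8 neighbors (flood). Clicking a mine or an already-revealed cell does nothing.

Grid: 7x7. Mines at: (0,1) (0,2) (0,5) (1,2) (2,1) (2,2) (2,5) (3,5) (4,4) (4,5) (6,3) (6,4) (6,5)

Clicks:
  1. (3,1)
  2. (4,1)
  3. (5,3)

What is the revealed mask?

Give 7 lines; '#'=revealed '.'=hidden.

Answer: .......
.......
.......
####...
####...
####...
###....

Derivation:
Click 1 (3,1) count=2: revealed 1 new [(3,1)] -> total=1
Click 2 (4,1) count=0: revealed 14 new [(3,0) (3,2) (3,3) (4,0) (4,1) (4,2) (4,3) (5,0) (5,1) (5,2) (5,3) (6,0) (6,1) (6,2)] -> total=15
Click 3 (5,3) count=3: revealed 0 new [(none)] -> total=15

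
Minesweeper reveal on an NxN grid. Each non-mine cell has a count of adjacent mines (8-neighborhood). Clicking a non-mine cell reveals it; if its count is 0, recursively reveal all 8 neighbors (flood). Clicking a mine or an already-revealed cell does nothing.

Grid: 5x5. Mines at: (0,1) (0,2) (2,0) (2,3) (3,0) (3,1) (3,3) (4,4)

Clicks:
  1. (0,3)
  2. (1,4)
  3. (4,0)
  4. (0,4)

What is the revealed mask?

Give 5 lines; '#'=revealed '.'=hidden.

Click 1 (0,3) count=1: revealed 1 new [(0,3)] -> total=1
Click 2 (1,4) count=1: revealed 1 new [(1,4)] -> total=2
Click 3 (4,0) count=2: revealed 1 new [(4,0)] -> total=3
Click 4 (0,4) count=0: revealed 2 new [(0,4) (1,3)] -> total=5

Answer: ...##
...##
.....
.....
#....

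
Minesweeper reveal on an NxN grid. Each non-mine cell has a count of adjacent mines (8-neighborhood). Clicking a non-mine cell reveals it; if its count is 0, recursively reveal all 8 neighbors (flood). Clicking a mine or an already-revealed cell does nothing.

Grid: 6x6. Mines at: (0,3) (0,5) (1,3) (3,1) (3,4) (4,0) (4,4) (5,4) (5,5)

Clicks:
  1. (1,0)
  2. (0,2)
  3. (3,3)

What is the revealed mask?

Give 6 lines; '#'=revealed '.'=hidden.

Click 1 (1,0) count=0: revealed 9 new [(0,0) (0,1) (0,2) (1,0) (1,1) (1,2) (2,0) (2,1) (2,2)] -> total=9
Click 2 (0,2) count=2: revealed 0 new [(none)] -> total=9
Click 3 (3,3) count=2: revealed 1 new [(3,3)] -> total=10

Answer: ###...
###...
###...
...#..
......
......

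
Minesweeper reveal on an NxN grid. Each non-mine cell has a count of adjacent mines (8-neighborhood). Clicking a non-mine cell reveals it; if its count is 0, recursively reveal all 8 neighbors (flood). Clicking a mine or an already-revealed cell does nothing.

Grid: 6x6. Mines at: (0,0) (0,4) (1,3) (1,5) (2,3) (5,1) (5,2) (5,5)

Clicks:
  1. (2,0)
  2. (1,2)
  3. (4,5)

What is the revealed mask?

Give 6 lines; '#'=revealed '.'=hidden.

Answer: ......
###...
###...
###...
###..#
......

Derivation:
Click 1 (2,0) count=0: revealed 12 new [(1,0) (1,1) (1,2) (2,0) (2,1) (2,2) (3,0) (3,1) (3,2) (4,0) (4,1) (4,2)] -> total=12
Click 2 (1,2) count=2: revealed 0 new [(none)] -> total=12
Click 3 (4,5) count=1: revealed 1 new [(4,5)] -> total=13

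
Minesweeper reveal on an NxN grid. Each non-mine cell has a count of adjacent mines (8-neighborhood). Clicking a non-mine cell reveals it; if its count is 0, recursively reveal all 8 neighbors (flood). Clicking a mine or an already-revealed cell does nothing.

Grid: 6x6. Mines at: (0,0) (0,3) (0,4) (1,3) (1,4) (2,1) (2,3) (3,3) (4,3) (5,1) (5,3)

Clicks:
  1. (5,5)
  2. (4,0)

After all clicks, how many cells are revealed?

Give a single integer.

Answer: 9

Derivation:
Click 1 (5,5) count=0: revealed 8 new [(2,4) (2,5) (3,4) (3,5) (4,4) (4,5) (5,4) (5,5)] -> total=8
Click 2 (4,0) count=1: revealed 1 new [(4,0)] -> total=9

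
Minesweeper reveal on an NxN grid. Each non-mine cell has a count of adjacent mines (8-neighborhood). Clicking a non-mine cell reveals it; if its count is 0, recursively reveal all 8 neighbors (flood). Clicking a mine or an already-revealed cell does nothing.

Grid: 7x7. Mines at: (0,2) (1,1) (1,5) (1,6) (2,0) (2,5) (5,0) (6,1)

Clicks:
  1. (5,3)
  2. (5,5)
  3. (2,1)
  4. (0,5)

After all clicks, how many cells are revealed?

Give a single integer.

Click 1 (5,3) count=0: revealed 30 new [(1,2) (1,3) (1,4) (2,1) (2,2) (2,3) (2,4) (3,1) (3,2) (3,3) (3,4) (3,5) (3,6) (4,1) (4,2) (4,3) (4,4) (4,5) (4,6) (5,1) (5,2) (5,3) (5,4) (5,5) (5,6) (6,2) (6,3) (6,4) (6,5) (6,6)] -> total=30
Click 2 (5,5) count=0: revealed 0 new [(none)] -> total=30
Click 3 (2,1) count=2: revealed 0 new [(none)] -> total=30
Click 4 (0,5) count=2: revealed 1 new [(0,5)] -> total=31

Answer: 31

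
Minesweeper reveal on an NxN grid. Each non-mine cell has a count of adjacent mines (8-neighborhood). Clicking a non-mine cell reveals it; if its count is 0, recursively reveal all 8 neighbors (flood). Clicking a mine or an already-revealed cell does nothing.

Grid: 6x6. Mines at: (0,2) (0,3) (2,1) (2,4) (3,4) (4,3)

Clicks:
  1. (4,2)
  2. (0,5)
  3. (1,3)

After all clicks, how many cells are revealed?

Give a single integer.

Answer: 6

Derivation:
Click 1 (4,2) count=1: revealed 1 new [(4,2)] -> total=1
Click 2 (0,5) count=0: revealed 4 new [(0,4) (0,5) (1,4) (1,5)] -> total=5
Click 3 (1,3) count=3: revealed 1 new [(1,3)] -> total=6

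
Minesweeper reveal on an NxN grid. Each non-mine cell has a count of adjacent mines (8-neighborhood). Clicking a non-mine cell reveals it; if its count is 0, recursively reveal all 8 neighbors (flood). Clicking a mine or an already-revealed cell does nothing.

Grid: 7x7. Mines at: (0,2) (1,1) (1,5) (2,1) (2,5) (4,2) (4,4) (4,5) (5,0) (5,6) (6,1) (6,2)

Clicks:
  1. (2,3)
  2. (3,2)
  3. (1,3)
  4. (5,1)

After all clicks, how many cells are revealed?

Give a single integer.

Click 1 (2,3) count=0: revealed 9 new [(1,2) (1,3) (1,4) (2,2) (2,3) (2,4) (3,2) (3,3) (3,4)] -> total=9
Click 2 (3,2) count=2: revealed 0 new [(none)] -> total=9
Click 3 (1,3) count=1: revealed 0 new [(none)] -> total=9
Click 4 (5,1) count=4: revealed 1 new [(5,1)] -> total=10

Answer: 10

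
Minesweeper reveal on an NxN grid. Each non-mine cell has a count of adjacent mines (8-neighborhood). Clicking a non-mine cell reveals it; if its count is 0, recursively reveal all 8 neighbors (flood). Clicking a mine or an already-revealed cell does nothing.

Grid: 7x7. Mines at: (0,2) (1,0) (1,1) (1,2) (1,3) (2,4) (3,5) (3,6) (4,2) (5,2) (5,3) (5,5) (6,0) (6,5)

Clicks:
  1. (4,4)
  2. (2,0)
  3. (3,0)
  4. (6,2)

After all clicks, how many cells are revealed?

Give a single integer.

Click 1 (4,4) count=3: revealed 1 new [(4,4)] -> total=1
Click 2 (2,0) count=2: revealed 1 new [(2,0)] -> total=2
Click 3 (3,0) count=0: revealed 7 new [(2,1) (3,0) (3,1) (4,0) (4,1) (5,0) (5,1)] -> total=9
Click 4 (6,2) count=2: revealed 1 new [(6,2)] -> total=10

Answer: 10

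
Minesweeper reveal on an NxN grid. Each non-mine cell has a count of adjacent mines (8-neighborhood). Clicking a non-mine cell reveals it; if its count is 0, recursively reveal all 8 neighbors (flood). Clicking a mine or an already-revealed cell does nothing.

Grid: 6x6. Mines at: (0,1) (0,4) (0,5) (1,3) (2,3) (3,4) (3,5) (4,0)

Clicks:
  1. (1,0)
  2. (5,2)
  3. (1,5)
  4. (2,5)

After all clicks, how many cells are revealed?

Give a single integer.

Answer: 16

Derivation:
Click 1 (1,0) count=1: revealed 1 new [(1,0)] -> total=1
Click 2 (5,2) count=0: revealed 13 new [(3,1) (3,2) (3,3) (4,1) (4,2) (4,3) (4,4) (4,5) (5,1) (5,2) (5,3) (5,4) (5,5)] -> total=14
Click 3 (1,5) count=2: revealed 1 new [(1,5)] -> total=15
Click 4 (2,5) count=2: revealed 1 new [(2,5)] -> total=16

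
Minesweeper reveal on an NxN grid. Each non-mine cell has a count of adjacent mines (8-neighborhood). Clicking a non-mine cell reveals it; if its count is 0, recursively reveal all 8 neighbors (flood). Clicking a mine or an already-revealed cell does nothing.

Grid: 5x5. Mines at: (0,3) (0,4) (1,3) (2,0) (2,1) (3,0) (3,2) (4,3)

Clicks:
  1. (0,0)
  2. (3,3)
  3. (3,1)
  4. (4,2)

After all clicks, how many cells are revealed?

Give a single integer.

Answer: 9

Derivation:
Click 1 (0,0) count=0: revealed 6 new [(0,0) (0,1) (0,2) (1,0) (1,1) (1,2)] -> total=6
Click 2 (3,3) count=2: revealed 1 new [(3,3)] -> total=7
Click 3 (3,1) count=4: revealed 1 new [(3,1)] -> total=8
Click 4 (4,2) count=2: revealed 1 new [(4,2)] -> total=9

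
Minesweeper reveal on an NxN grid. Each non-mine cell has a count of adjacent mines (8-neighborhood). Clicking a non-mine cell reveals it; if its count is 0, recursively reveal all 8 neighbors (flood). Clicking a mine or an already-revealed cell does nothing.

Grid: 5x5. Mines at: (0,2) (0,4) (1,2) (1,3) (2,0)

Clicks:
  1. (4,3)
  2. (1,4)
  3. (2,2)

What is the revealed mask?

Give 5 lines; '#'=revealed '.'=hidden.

Answer: .....
....#
.####
#####
#####

Derivation:
Click 1 (4,3) count=0: revealed 14 new [(2,1) (2,2) (2,3) (2,4) (3,0) (3,1) (3,2) (3,3) (3,4) (4,0) (4,1) (4,2) (4,3) (4,4)] -> total=14
Click 2 (1,4) count=2: revealed 1 new [(1,4)] -> total=15
Click 3 (2,2) count=2: revealed 0 new [(none)] -> total=15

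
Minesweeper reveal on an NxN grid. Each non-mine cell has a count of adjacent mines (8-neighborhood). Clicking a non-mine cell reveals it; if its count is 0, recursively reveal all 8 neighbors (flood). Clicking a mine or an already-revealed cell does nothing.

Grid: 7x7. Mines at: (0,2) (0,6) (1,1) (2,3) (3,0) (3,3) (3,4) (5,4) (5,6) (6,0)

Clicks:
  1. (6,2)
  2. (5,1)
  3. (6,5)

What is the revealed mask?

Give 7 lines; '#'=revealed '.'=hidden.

Click 1 (6,2) count=0: revealed 9 new [(4,1) (4,2) (4,3) (5,1) (5,2) (5,3) (6,1) (6,2) (6,3)] -> total=9
Click 2 (5,1) count=1: revealed 0 new [(none)] -> total=9
Click 3 (6,5) count=2: revealed 1 new [(6,5)] -> total=10

Answer: .......
.......
.......
.......
.###...
.###...
.###.#.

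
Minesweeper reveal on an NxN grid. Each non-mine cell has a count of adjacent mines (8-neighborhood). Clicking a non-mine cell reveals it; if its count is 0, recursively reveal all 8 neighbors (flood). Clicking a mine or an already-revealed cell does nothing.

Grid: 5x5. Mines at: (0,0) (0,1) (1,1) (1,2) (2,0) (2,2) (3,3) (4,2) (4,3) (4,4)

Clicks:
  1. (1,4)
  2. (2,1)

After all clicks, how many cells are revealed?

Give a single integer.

Answer: 7

Derivation:
Click 1 (1,4) count=0: revealed 6 new [(0,3) (0,4) (1,3) (1,4) (2,3) (2,4)] -> total=6
Click 2 (2,1) count=4: revealed 1 new [(2,1)] -> total=7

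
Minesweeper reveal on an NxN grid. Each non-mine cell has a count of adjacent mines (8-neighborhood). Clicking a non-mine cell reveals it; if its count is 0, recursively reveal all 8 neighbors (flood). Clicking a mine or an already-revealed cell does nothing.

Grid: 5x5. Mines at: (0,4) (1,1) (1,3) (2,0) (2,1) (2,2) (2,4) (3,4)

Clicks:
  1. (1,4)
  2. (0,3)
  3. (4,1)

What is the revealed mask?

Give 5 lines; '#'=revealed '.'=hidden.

Click 1 (1,4) count=3: revealed 1 new [(1,4)] -> total=1
Click 2 (0,3) count=2: revealed 1 new [(0,3)] -> total=2
Click 3 (4,1) count=0: revealed 8 new [(3,0) (3,1) (3,2) (3,3) (4,0) (4,1) (4,2) (4,3)] -> total=10

Answer: ...#.
....#
.....
####.
####.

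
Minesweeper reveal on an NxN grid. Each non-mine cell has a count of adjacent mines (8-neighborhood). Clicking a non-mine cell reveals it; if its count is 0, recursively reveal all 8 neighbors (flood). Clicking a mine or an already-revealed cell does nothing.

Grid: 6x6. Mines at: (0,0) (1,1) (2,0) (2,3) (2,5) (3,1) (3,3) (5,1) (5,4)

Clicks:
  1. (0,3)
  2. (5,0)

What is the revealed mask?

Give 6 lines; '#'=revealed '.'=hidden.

Answer: ..####
..####
......
......
......
#.....

Derivation:
Click 1 (0,3) count=0: revealed 8 new [(0,2) (0,3) (0,4) (0,5) (1,2) (1,3) (1,4) (1,5)] -> total=8
Click 2 (5,0) count=1: revealed 1 new [(5,0)] -> total=9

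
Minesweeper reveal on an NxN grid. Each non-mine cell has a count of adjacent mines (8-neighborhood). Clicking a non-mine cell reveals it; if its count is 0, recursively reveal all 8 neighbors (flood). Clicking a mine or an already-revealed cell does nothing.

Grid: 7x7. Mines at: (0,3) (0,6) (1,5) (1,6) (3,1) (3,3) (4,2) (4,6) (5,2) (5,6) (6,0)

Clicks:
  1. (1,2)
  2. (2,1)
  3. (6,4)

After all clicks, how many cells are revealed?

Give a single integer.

Click 1 (1,2) count=1: revealed 1 new [(1,2)] -> total=1
Click 2 (2,1) count=1: revealed 1 new [(2,1)] -> total=2
Click 3 (6,4) count=0: revealed 9 new [(4,3) (4,4) (4,5) (5,3) (5,4) (5,5) (6,3) (6,4) (6,5)] -> total=11

Answer: 11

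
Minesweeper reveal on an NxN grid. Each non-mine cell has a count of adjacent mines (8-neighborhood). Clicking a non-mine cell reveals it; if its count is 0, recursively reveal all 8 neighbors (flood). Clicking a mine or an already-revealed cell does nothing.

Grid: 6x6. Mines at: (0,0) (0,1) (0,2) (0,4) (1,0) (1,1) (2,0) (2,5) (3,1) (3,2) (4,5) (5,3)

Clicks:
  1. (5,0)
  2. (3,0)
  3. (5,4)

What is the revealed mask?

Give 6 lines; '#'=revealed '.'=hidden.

Click 1 (5,0) count=0: revealed 6 new [(4,0) (4,1) (4,2) (5,0) (5,1) (5,2)] -> total=6
Click 2 (3,0) count=2: revealed 1 new [(3,0)] -> total=7
Click 3 (5,4) count=2: revealed 1 new [(5,4)] -> total=8

Answer: ......
......
......
#.....
###...
###.#.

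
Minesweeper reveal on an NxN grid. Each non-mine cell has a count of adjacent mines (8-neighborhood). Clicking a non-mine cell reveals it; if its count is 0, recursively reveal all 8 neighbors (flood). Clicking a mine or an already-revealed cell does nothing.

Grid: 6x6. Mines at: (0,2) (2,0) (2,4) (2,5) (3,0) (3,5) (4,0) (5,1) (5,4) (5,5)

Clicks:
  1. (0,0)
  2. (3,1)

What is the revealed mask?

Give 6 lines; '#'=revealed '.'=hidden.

Answer: ##....
##....
......
.#....
......
......

Derivation:
Click 1 (0,0) count=0: revealed 4 new [(0,0) (0,1) (1,0) (1,1)] -> total=4
Click 2 (3,1) count=3: revealed 1 new [(3,1)] -> total=5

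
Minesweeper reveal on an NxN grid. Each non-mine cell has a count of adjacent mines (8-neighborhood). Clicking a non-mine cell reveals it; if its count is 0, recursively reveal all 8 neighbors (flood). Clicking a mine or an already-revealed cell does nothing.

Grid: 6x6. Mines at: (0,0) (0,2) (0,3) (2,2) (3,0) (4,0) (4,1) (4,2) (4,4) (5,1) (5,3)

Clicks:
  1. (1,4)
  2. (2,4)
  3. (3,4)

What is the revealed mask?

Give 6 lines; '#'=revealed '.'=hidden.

Click 1 (1,4) count=1: revealed 1 new [(1,4)] -> total=1
Click 2 (2,4) count=0: revealed 10 new [(0,4) (0,5) (1,3) (1,5) (2,3) (2,4) (2,5) (3,3) (3,4) (3,5)] -> total=11
Click 3 (3,4) count=1: revealed 0 new [(none)] -> total=11

Answer: ....##
...###
...###
...###
......
......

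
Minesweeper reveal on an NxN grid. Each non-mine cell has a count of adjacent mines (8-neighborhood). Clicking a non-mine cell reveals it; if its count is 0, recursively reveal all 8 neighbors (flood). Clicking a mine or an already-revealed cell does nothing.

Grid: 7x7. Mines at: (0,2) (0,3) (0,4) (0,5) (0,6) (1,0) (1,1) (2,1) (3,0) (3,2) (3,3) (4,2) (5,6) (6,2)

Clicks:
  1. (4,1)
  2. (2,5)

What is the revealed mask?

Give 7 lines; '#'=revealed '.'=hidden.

Answer: .......
....###
....###
....###
.#..###
.......
.......

Derivation:
Click 1 (4,1) count=3: revealed 1 new [(4,1)] -> total=1
Click 2 (2,5) count=0: revealed 12 new [(1,4) (1,5) (1,6) (2,4) (2,5) (2,6) (3,4) (3,5) (3,6) (4,4) (4,5) (4,6)] -> total=13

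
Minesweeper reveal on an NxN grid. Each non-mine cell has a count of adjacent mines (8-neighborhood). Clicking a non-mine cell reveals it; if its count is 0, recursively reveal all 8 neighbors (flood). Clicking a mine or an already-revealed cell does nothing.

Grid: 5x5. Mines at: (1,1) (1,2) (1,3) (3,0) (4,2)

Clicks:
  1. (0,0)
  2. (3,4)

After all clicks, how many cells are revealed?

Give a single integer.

Click 1 (0,0) count=1: revealed 1 new [(0,0)] -> total=1
Click 2 (3,4) count=0: revealed 6 new [(2,3) (2,4) (3,3) (3,4) (4,3) (4,4)] -> total=7

Answer: 7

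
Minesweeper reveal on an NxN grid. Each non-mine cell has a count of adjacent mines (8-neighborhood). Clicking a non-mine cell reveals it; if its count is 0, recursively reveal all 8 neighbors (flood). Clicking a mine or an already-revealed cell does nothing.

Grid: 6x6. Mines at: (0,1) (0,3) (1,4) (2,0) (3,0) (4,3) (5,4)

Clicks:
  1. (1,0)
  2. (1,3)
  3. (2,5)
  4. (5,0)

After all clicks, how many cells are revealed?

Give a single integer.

Click 1 (1,0) count=2: revealed 1 new [(1,0)] -> total=1
Click 2 (1,3) count=2: revealed 1 new [(1,3)] -> total=2
Click 3 (2,5) count=1: revealed 1 new [(2,5)] -> total=3
Click 4 (5,0) count=0: revealed 6 new [(4,0) (4,1) (4,2) (5,0) (5,1) (5,2)] -> total=9

Answer: 9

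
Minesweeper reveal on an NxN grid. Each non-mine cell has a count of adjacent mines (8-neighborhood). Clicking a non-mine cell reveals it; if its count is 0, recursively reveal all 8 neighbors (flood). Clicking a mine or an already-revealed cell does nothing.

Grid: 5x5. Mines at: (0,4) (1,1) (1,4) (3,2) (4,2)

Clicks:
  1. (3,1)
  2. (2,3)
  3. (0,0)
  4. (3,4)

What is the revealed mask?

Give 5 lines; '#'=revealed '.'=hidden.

Answer: #....
.....
...##
.#.##
...##

Derivation:
Click 1 (3,1) count=2: revealed 1 new [(3,1)] -> total=1
Click 2 (2,3) count=2: revealed 1 new [(2,3)] -> total=2
Click 3 (0,0) count=1: revealed 1 new [(0,0)] -> total=3
Click 4 (3,4) count=0: revealed 5 new [(2,4) (3,3) (3,4) (4,3) (4,4)] -> total=8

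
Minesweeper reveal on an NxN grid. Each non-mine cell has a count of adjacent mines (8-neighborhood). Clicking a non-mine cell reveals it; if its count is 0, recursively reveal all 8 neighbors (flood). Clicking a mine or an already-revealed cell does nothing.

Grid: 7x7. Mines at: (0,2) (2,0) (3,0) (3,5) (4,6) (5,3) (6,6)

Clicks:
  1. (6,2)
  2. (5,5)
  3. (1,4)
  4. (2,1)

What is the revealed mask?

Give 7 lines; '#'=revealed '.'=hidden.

Click 1 (6,2) count=1: revealed 1 new [(6,2)] -> total=1
Click 2 (5,5) count=2: revealed 1 new [(5,5)] -> total=2
Click 3 (1,4) count=0: revealed 24 new [(0,3) (0,4) (0,5) (0,6) (1,1) (1,2) (1,3) (1,4) (1,5) (1,6) (2,1) (2,2) (2,3) (2,4) (2,5) (2,6) (3,1) (3,2) (3,3) (3,4) (4,1) (4,2) (4,3) (4,4)] -> total=26
Click 4 (2,1) count=2: revealed 0 new [(none)] -> total=26

Answer: ...####
.######
.######
.####..
.####..
.....#.
..#....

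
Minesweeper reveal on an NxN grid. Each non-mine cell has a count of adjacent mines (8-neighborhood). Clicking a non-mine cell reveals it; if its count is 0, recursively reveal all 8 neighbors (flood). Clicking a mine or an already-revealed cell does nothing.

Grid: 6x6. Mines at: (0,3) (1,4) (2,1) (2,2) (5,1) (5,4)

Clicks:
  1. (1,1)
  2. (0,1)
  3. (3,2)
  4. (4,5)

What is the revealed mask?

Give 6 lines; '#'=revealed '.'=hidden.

Answer: ###...
###...
......
..#...
.....#
......

Derivation:
Click 1 (1,1) count=2: revealed 1 new [(1,1)] -> total=1
Click 2 (0,1) count=0: revealed 5 new [(0,0) (0,1) (0,2) (1,0) (1,2)] -> total=6
Click 3 (3,2) count=2: revealed 1 new [(3,2)] -> total=7
Click 4 (4,5) count=1: revealed 1 new [(4,5)] -> total=8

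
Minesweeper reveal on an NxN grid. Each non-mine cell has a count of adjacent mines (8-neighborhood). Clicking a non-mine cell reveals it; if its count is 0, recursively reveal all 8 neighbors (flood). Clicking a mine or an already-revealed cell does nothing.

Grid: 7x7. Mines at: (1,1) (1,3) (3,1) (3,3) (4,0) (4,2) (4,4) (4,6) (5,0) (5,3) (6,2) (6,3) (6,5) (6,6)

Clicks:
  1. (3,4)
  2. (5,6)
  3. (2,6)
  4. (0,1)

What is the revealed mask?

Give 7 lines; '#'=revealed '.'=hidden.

Click 1 (3,4) count=2: revealed 1 new [(3,4)] -> total=1
Click 2 (5,6) count=3: revealed 1 new [(5,6)] -> total=2
Click 3 (2,6) count=0: revealed 11 new [(0,4) (0,5) (0,6) (1,4) (1,5) (1,6) (2,4) (2,5) (2,6) (3,5) (3,6)] -> total=13
Click 4 (0,1) count=1: revealed 1 new [(0,1)] -> total=14

Answer: .#..###
....###
....###
....###
.......
......#
.......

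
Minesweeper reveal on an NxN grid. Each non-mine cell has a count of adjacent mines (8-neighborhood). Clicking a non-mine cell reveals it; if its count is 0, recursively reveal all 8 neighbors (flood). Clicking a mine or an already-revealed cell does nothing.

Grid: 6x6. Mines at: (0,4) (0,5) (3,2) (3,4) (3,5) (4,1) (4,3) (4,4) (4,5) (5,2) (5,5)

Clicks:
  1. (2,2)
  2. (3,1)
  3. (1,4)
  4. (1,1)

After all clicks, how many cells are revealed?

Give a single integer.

Answer: 15

Derivation:
Click 1 (2,2) count=1: revealed 1 new [(2,2)] -> total=1
Click 2 (3,1) count=2: revealed 1 new [(3,1)] -> total=2
Click 3 (1,4) count=2: revealed 1 new [(1,4)] -> total=3
Click 4 (1,1) count=0: revealed 12 new [(0,0) (0,1) (0,2) (0,3) (1,0) (1,1) (1,2) (1,3) (2,0) (2,1) (2,3) (3,0)] -> total=15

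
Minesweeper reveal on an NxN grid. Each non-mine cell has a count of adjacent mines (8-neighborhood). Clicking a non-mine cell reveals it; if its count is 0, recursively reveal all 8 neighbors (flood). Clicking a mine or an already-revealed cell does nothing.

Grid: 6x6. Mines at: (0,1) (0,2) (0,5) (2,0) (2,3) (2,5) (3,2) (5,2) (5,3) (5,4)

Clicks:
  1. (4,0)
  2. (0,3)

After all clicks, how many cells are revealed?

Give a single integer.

Click 1 (4,0) count=0: revealed 6 new [(3,0) (3,1) (4,0) (4,1) (5,0) (5,1)] -> total=6
Click 2 (0,3) count=1: revealed 1 new [(0,3)] -> total=7

Answer: 7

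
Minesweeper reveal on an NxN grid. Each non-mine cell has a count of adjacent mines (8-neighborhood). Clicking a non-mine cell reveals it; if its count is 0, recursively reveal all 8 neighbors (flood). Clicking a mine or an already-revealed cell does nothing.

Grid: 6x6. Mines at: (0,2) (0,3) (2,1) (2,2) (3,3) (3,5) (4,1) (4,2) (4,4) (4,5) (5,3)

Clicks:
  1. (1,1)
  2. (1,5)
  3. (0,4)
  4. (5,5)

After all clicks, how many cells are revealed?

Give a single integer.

Click 1 (1,1) count=3: revealed 1 new [(1,1)] -> total=1
Click 2 (1,5) count=0: revealed 6 new [(0,4) (0,5) (1,4) (1,5) (2,4) (2,5)] -> total=7
Click 3 (0,4) count=1: revealed 0 new [(none)] -> total=7
Click 4 (5,5) count=2: revealed 1 new [(5,5)] -> total=8

Answer: 8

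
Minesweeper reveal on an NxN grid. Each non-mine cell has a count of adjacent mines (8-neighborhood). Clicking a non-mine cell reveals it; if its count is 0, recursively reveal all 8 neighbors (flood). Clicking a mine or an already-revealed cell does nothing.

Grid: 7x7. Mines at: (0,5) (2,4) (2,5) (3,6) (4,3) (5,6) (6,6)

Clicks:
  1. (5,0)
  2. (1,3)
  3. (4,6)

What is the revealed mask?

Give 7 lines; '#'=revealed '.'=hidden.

Answer: #####..
#####..
####...
####...
###...#
######.
######.

Derivation:
Click 1 (5,0) count=0: revealed 33 new [(0,0) (0,1) (0,2) (0,3) (0,4) (1,0) (1,1) (1,2) (1,3) (1,4) (2,0) (2,1) (2,2) (2,3) (3,0) (3,1) (3,2) (3,3) (4,0) (4,1) (4,2) (5,0) (5,1) (5,2) (5,3) (5,4) (5,5) (6,0) (6,1) (6,2) (6,3) (6,4) (6,5)] -> total=33
Click 2 (1,3) count=1: revealed 0 new [(none)] -> total=33
Click 3 (4,6) count=2: revealed 1 new [(4,6)] -> total=34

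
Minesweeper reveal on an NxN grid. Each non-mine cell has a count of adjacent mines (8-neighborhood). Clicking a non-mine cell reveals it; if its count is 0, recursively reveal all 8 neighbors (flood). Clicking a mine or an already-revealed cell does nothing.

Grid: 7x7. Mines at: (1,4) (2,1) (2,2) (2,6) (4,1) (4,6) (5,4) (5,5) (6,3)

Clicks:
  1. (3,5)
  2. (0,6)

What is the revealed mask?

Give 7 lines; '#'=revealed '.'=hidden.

Answer: .....##
.....##
.......
.....#.
.......
.......
.......

Derivation:
Click 1 (3,5) count=2: revealed 1 new [(3,5)] -> total=1
Click 2 (0,6) count=0: revealed 4 new [(0,5) (0,6) (1,5) (1,6)] -> total=5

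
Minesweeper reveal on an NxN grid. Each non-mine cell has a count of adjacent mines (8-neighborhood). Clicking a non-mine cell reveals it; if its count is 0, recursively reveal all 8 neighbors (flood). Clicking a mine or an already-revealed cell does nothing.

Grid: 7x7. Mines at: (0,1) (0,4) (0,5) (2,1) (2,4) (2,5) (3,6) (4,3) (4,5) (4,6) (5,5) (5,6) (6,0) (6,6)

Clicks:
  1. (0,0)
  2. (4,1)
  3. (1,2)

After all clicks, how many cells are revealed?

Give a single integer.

Answer: 11

Derivation:
Click 1 (0,0) count=1: revealed 1 new [(0,0)] -> total=1
Click 2 (4,1) count=0: revealed 9 new [(3,0) (3,1) (3,2) (4,0) (4,1) (4,2) (5,0) (5,1) (5,2)] -> total=10
Click 3 (1,2) count=2: revealed 1 new [(1,2)] -> total=11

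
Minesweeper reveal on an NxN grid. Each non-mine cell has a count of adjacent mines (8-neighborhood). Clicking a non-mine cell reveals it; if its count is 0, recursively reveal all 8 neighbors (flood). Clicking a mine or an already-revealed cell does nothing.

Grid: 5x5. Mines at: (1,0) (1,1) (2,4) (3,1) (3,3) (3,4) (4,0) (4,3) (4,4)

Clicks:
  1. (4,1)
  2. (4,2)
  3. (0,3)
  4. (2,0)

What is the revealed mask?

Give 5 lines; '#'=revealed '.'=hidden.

Answer: ..###
..###
#....
.....
.##..

Derivation:
Click 1 (4,1) count=2: revealed 1 new [(4,1)] -> total=1
Click 2 (4,2) count=3: revealed 1 new [(4,2)] -> total=2
Click 3 (0,3) count=0: revealed 6 new [(0,2) (0,3) (0,4) (1,2) (1,3) (1,4)] -> total=8
Click 4 (2,0) count=3: revealed 1 new [(2,0)] -> total=9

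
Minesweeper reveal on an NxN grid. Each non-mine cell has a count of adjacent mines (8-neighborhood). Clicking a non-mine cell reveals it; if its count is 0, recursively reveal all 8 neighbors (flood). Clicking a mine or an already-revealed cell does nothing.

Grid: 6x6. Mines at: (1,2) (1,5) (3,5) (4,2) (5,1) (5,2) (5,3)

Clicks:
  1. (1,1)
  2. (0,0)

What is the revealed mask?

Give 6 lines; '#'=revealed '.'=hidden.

Answer: ##....
##....
##....
##....
##....
......

Derivation:
Click 1 (1,1) count=1: revealed 1 new [(1,1)] -> total=1
Click 2 (0,0) count=0: revealed 9 new [(0,0) (0,1) (1,0) (2,0) (2,1) (3,0) (3,1) (4,0) (4,1)] -> total=10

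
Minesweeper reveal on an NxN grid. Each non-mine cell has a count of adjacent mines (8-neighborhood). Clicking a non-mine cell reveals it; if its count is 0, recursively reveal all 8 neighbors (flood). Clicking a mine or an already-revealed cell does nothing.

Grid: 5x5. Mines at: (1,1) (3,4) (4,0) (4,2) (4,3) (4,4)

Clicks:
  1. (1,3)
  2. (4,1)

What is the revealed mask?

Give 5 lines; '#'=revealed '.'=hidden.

Answer: ..###
..###
..###
.....
.#...

Derivation:
Click 1 (1,3) count=0: revealed 9 new [(0,2) (0,3) (0,4) (1,2) (1,3) (1,4) (2,2) (2,3) (2,4)] -> total=9
Click 2 (4,1) count=2: revealed 1 new [(4,1)] -> total=10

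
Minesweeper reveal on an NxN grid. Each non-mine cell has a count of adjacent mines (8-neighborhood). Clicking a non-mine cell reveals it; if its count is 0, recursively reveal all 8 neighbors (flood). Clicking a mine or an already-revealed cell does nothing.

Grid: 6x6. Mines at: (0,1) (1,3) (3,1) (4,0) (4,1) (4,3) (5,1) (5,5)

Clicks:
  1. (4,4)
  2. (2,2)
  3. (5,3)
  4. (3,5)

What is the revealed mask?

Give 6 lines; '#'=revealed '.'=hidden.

Click 1 (4,4) count=2: revealed 1 new [(4,4)] -> total=1
Click 2 (2,2) count=2: revealed 1 new [(2,2)] -> total=2
Click 3 (5,3) count=1: revealed 1 new [(5,3)] -> total=3
Click 4 (3,5) count=0: revealed 9 new [(0,4) (0,5) (1,4) (1,5) (2,4) (2,5) (3,4) (3,5) (4,5)] -> total=12

Answer: ....##
....##
..#.##
....##
....##
...#..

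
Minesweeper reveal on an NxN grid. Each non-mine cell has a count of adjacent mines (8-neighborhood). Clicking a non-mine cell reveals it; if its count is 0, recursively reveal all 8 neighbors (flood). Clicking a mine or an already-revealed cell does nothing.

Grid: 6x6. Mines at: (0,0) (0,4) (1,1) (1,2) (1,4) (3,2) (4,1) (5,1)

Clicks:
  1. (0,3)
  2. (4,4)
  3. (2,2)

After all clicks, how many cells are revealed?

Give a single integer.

Answer: 16

Derivation:
Click 1 (0,3) count=3: revealed 1 new [(0,3)] -> total=1
Click 2 (4,4) count=0: revealed 14 new [(2,3) (2,4) (2,5) (3,3) (3,4) (3,5) (4,2) (4,3) (4,4) (4,5) (5,2) (5,3) (5,4) (5,5)] -> total=15
Click 3 (2,2) count=3: revealed 1 new [(2,2)] -> total=16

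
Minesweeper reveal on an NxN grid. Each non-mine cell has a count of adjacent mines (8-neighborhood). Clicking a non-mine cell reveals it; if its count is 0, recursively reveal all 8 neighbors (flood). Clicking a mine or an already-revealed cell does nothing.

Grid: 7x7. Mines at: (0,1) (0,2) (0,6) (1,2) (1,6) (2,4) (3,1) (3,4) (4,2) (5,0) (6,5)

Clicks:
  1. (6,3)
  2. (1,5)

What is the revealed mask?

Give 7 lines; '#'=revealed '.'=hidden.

Click 1 (6,3) count=0: revealed 8 new [(5,1) (5,2) (5,3) (5,4) (6,1) (6,2) (6,3) (6,4)] -> total=8
Click 2 (1,5) count=3: revealed 1 new [(1,5)] -> total=9

Answer: .......
.....#.
.......
.......
.......
.####..
.####..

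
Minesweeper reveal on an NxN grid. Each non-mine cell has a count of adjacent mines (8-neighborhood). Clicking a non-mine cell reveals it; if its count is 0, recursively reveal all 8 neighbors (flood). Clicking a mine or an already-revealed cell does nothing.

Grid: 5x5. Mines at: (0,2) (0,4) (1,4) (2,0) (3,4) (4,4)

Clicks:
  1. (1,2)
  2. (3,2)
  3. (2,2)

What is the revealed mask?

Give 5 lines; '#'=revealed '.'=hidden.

Click 1 (1,2) count=1: revealed 1 new [(1,2)] -> total=1
Click 2 (3,2) count=0: revealed 13 new [(1,1) (1,3) (2,1) (2,2) (2,3) (3,0) (3,1) (3,2) (3,3) (4,0) (4,1) (4,2) (4,3)] -> total=14
Click 3 (2,2) count=0: revealed 0 new [(none)] -> total=14

Answer: .....
.###.
.###.
####.
####.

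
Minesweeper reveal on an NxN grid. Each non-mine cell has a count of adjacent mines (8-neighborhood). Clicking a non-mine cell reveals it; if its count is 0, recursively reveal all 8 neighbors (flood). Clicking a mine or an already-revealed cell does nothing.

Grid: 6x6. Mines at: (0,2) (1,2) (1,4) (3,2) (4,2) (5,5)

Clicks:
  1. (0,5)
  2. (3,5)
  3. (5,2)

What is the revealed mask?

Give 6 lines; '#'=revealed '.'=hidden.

Click 1 (0,5) count=1: revealed 1 new [(0,5)] -> total=1
Click 2 (3,5) count=0: revealed 9 new [(2,3) (2,4) (2,5) (3,3) (3,4) (3,5) (4,3) (4,4) (4,5)] -> total=10
Click 3 (5,2) count=1: revealed 1 new [(5,2)] -> total=11

Answer: .....#
......
...###
...###
...###
..#...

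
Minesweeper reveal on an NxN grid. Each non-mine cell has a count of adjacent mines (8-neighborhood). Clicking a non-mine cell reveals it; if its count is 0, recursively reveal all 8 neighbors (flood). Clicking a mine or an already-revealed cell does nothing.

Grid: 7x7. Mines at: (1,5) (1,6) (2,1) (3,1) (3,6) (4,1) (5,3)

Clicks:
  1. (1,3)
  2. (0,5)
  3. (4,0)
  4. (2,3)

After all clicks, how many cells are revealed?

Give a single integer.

Click 1 (1,3) count=0: revealed 22 new [(0,0) (0,1) (0,2) (0,3) (0,4) (1,0) (1,1) (1,2) (1,3) (1,4) (2,2) (2,3) (2,4) (2,5) (3,2) (3,3) (3,4) (3,5) (4,2) (4,3) (4,4) (4,5)] -> total=22
Click 2 (0,5) count=2: revealed 1 new [(0,5)] -> total=23
Click 3 (4,0) count=2: revealed 1 new [(4,0)] -> total=24
Click 4 (2,3) count=0: revealed 0 new [(none)] -> total=24

Answer: 24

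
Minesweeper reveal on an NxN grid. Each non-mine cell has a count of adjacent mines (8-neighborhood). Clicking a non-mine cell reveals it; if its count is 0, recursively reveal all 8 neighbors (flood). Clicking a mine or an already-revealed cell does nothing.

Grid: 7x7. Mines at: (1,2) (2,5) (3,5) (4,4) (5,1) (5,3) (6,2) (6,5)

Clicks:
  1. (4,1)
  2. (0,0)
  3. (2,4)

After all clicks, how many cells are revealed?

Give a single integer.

Answer: 17

Derivation:
Click 1 (4,1) count=1: revealed 1 new [(4,1)] -> total=1
Click 2 (0,0) count=0: revealed 15 new [(0,0) (0,1) (1,0) (1,1) (2,0) (2,1) (2,2) (2,3) (3,0) (3,1) (3,2) (3,3) (4,0) (4,2) (4,3)] -> total=16
Click 3 (2,4) count=2: revealed 1 new [(2,4)] -> total=17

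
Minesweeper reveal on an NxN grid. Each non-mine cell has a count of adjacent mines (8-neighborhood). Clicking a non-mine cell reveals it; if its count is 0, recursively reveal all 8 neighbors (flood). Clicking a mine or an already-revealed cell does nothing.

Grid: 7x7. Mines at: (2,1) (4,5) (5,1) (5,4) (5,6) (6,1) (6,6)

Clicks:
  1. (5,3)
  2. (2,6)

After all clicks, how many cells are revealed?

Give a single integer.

Answer: 28

Derivation:
Click 1 (5,3) count=1: revealed 1 new [(5,3)] -> total=1
Click 2 (2,6) count=0: revealed 27 new [(0,0) (0,1) (0,2) (0,3) (0,4) (0,5) (0,6) (1,0) (1,1) (1,2) (1,3) (1,4) (1,5) (1,6) (2,2) (2,3) (2,4) (2,5) (2,6) (3,2) (3,3) (3,4) (3,5) (3,6) (4,2) (4,3) (4,4)] -> total=28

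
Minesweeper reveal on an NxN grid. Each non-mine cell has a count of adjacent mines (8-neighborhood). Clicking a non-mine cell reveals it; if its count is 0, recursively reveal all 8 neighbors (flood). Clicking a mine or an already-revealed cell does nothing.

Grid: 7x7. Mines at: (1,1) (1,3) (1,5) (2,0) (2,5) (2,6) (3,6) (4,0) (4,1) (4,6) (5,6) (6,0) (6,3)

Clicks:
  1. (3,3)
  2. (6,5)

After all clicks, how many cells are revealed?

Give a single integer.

Answer: 16

Derivation:
Click 1 (3,3) count=0: revealed 15 new [(2,2) (2,3) (2,4) (3,2) (3,3) (3,4) (3,5) (4,2) (4,3) (4,4) (4,5) (5,2) (5,3) (5,4) (5,5)] -> total=15
Click 2 (6,5) count=1: revealed 1 new [(6,5)] -> total=16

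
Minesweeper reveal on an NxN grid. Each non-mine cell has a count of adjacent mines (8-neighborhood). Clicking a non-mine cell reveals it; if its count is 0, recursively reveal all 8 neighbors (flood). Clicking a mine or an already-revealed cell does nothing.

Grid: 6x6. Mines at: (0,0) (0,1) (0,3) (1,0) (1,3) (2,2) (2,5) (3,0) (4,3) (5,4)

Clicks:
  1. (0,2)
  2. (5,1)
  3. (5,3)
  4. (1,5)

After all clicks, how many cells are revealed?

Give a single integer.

Answer: 9

Derivation:
Click 1 (0,2) count=3: revealed 1 new [(0,2)] -> total=1
Click 2 (5,1) count=0: revealed 6 new [(4,0) (4,1) (4,2) (5,0) (5,1) (5,2)] -> total=7
Click 3 (5,3) count=2: revealed 1 new [(5,3)] -> total=8
Click 4 (1,5) count=1: revealed 1 new [(1,5)] -> total=9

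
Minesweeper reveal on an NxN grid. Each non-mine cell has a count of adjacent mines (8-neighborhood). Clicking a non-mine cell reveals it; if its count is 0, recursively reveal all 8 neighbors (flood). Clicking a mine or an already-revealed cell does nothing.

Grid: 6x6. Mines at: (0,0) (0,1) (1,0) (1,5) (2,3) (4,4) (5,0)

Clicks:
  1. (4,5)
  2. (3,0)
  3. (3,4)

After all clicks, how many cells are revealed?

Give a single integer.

Click 1 (4,5) count=1: revealed 1 new [(4,5)] -> total=1
Click 2 (3,0) count=0: revealed 14 new [(2,0) (2,1) (2,2) (3,0) (3,1) (3,2) (3,3) (4,0) (4,1) (4,2) (4,3) (5,1) (5,2) (5,3)] -> total=15
Click 3 (3,4) count=2: revealed 1 new [(3,4)] -> total=16

Answer: 16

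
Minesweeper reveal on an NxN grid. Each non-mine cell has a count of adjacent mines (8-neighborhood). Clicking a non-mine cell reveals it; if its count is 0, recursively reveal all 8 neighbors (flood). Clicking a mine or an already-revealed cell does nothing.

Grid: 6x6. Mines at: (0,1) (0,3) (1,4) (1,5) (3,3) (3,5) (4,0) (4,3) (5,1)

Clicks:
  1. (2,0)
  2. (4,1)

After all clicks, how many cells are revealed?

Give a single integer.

Click 1 (2,0) count=0: revealed 9 new [(1,0) (1,1) (1,2) (2,0) (2,1) (2,2) (3,0) (3,1) (3,2)] -> total=9
Click 2 (4,1) count=2: revealed 1 new [(4,1)] -> total=10

Answer: 10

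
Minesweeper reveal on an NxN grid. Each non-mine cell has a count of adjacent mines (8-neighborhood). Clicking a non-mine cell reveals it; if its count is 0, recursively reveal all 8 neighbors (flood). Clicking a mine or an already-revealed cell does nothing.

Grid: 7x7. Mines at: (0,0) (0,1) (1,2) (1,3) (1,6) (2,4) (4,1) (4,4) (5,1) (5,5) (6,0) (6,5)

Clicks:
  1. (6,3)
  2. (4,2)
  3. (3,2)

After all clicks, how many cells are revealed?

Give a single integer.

Answer: 8

Derivation:
Click 1 (6,3) count=0: revealed 6 new [(5,2) (5,3) (5,4) (6,2) (6,3) (6,4)] -> total=6
Click 2 (4,2) count=2: revealed 1 new [(4,2)] -> total=7
Click 3 (3,2) count=1: revealed 1 new [(3,2)] -> total=8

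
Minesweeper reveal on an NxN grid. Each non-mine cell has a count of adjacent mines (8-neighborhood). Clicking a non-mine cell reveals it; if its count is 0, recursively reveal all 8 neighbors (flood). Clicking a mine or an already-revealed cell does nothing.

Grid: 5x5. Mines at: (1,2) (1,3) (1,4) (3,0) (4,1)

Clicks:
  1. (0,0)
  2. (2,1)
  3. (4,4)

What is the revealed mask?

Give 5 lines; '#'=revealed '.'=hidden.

Click 1 (0,0) count=0: revealed 6 new [(0,0) (0,1) (1,0) (1,1) (2,0) (2,1)] -> total=6
Click 2 (2,1) count=2: revealed 0 new [(none)] -> total=6
Click 3 (4,4) count=0: revealed 9 new [(2,2) (2,3) (2,4) (3,2) (3,3) (3,4) (4,2) (4,3) (4,4)] -> total=15

Answer: ##...
##...
#####
..###
..###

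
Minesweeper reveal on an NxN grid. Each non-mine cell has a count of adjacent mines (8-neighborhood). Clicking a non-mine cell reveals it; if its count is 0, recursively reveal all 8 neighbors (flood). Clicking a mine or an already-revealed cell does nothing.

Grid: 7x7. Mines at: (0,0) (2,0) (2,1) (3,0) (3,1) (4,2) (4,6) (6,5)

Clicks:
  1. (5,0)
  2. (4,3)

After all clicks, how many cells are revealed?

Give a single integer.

Click 1 (5,0) count=0: revealed 12 new [(4,0) (4,1) (5,0) (5,1) (5,2) (5,3) (5,4) (6,0) (6,1) (6,2) (6,3) (6,4)] -> total=12
Click 2 (4,3) count=1: revealed 1 new [(4,3)] -> total=13

Answer: 13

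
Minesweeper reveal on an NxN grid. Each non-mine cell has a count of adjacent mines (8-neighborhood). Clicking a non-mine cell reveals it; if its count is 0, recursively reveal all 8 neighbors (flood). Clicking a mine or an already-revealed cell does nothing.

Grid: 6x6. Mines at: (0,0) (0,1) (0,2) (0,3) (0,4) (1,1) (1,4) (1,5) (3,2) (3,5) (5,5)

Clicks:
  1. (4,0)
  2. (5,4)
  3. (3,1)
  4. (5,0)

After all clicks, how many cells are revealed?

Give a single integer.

Answer: 14

Derivation:
Click 1 (4,0) count=0: revealed 14 new [(2,0) (2,1) (3,0) (3,1) (4,0) (4,1) (4,2) (4,3) (4,4) (5,0) (5,1) (5,2) (5,3) (5,4)] -> total=14
Click 2 (5,4) count=1: revealed 0 new [(none)] -> total=14
Click 3 (3,1) count=1: revealed 0 new [(none)] -> total=14
Click 4 (5,0) count=0: revealed 0 new [(none)] -> total=14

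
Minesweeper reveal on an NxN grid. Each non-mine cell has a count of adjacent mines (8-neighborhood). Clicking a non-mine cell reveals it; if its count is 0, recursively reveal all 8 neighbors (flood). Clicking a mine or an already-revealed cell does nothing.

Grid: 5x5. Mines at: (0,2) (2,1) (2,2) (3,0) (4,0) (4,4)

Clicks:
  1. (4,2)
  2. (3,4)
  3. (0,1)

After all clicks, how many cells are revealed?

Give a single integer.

Click 1 (4,2) count=0: revealed 6 new [(3,1) (3,2) (3,3) (4,1) (4,2) (4,3)] -> total=6
Click 2 (3,4) count=1: revealed 1 new [(3,4)] -> total=7
Click 3 (0,1) count=1: revealed 1 new [(0,1)] -> total=8

Answer: 8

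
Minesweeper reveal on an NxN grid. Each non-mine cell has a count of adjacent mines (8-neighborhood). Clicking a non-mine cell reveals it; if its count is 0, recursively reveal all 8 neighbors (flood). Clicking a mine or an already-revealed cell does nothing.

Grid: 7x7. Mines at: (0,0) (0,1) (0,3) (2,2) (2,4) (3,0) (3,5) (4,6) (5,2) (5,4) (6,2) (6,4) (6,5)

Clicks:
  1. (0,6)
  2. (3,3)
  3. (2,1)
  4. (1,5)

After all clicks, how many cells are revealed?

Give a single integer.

Answer: 10

Derivation:
Click 1 (0,6) count=0: revealed 8 new [(0,4) (0,5) (0,6) (1,4) (1,5) (1,6) (2,5) (2,6)] -> total=8
Click 2 (3,3) count=2: revealed 1 new [(3,3)] -> total=9
Click 3 (2,1) count=2: revealed 1 new [(2,1)] -> total=10
Click 4 (1,5) count=1: revealed 0 new [(none)] -> total=10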